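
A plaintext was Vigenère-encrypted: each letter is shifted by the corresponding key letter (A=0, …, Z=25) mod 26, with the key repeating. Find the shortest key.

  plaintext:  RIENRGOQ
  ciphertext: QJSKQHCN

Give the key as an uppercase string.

  i= 0: Q-R = 25 → Z
  i= 1: J-I =  1 → B
  i= 2: S-E = 14 → O
  i= 3: K-N = 23 → X
  i= 4: Q-R = 25 → Z
  i= 5: H-G =  1 → B
  i= 6: C-O = 14 → O
  i= 7: N-Q = 23 → X
  shifts repeat with period 4: ZBOX

ZBOX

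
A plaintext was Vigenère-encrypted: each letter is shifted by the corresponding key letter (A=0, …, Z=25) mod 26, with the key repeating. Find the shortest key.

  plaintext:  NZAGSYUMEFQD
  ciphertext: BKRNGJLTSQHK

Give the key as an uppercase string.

  i= 0: B-N = 14 → O
  i= 1: K-Z = 11 → L
  i= 2: R-A = 17 → R
  i= 3: N-G =  7 → H
  i= 4: G-S = 14 → O
  i= 5: J-Y = 11 → L
  i= 6: L-U = 17 → R
  i= 7: T-M =  7 → H
  i= 8: S-E = 14 → O
  i= 9: Q-F = 11 → L
  i=10: H-Q = 17 → R
  i=11: K-D =  7 → H
  shifts repeat with period 4: OLRH

OLRH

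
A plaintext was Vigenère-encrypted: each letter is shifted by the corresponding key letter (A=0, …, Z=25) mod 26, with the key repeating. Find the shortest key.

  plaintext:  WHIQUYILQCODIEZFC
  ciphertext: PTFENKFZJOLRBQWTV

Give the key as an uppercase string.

TMXO

  i= 0: P-W = 19 → T
  i= 1: T-H = 12 → M
  i= 2: F-I = 23 → X
  i= 3: E-Q = 14 → O
  i= 4: N-U = 19 → T
  i= 5: K-Y = 12 → M
  i= 6: F-I = 23 → X
  i= 7: Z-L = 14 → O
  i= 8: J-Q = 19 → T
  i= 9: O-C = 12 → M
  i=10: L-O = 23 → X
  i=11: R-D = 14 → O
  i=12: B-I = 19 → T
  i=13: Q-E = 12 → M
  i=14: W-Z = 23 → X
  i=15: T-F = 14 → O
  i=16: V-C = 19 → T
  shifts repeat with period 4: TMXO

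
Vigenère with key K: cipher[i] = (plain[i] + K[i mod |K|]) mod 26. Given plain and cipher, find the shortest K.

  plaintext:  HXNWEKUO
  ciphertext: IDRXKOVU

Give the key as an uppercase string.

BGE

  i= 0: I-H =  1 → B
  i= 1: D-X =  6 → G
  i= 2: R-N =  4 → E
  i= 3: X-W =  1 → B
  i= 4: K-E =  6 → G
  i= 5: O-K =  4 → E
  i= 6: V-U =  1 → B
  i= 7: U-O =  6 → G
  shifts repeat with period 3: BGE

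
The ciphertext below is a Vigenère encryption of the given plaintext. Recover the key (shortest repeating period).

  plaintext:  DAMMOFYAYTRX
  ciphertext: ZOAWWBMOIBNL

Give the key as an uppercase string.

WOOKI

  i= 0: Z-D = 22 → W
  i= 1: O-A = 14 → O
  i= 2: A-M = 14 → O
  i= 3: W-M = 10 → K
  i= 4: W-O =  8 → I
  i= 5: B-F = 22 → W
  i= 6: M-Y = 14 → O
  i= 7: O-A = 14 → O
  i= 8: I-Y = 10 → K
  i= 9: B-T =  8 → I
  i=10: N-R = 22 → W
  i=11: L-X = 14 → O
  shifts repeat with period 5: WOOKI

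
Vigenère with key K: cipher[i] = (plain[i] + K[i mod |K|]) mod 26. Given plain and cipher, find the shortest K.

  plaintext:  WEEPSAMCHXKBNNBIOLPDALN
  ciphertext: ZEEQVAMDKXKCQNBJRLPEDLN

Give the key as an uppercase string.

DAAB

  i= 0: Z-W =  3 → D
  i= 1: E-E =  0 → A
  i= 2: E-E =  0 → A
  i= 3: Q-P =  1 → B
  i= 4: V-S =  3 → D
  i= 5: A-A =  0 → A
  i= 6: M-M =  0 → A
  i= 7: D-C =  1 → B
  i= 8: K-H =  3 → D
  i= 9: X-X =  0 → A
  i=10: K-K =  0 → A
  i=11: C-B =  1 → B
  i=12: Q-N =  3 → D
  i=13: N-N =  0 → A
  i=14: B-B =  0 → A
  i=15: J-I =  1 → B
  i=16: R-O =  3 → D
  i=17: L-L =  0 → A
  i=18: P-P =  0 → A
  i=19: E-D =  1 → B
  i=20: D-A =  3 → D
  i=21: L-L =  0 → A
  i=22: N-N =  0 → A
  shifts repeat with period 4: DAAB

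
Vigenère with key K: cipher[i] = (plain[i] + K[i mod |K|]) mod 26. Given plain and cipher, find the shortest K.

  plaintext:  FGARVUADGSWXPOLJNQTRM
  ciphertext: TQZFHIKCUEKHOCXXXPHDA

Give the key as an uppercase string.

OKZOM

  i= 0: T-F = 14 → O
  i= 1: Q-G = 10 → K
  i= 2: Z-A = 25 → Z
  i= 3: F-R = 14 → O
  i= 4: H-V = 12 → M
  i= 5: I-U = 14 → O
  i= 6: K-A = 10 → K
  i= 7: C-D = 25 → Z
  i= 8: U-G = 14 → O
  i= 9: E-S = 12 → M
  i=10: K-W = 14 → O
  i=11: H-X = 10 → K
  i=12: O-P = 25 → Z
  i=13: C-O = 14 → O
  i=14: X-L = 12 → M
  i=15: X-J = 14 → O
  i=16: X-N = 10 → K
  i=17: P-Q = 25 → Z
  i=18: H-T = 14 → O
  i=19: D-R = 12 → M
  i=20: A-M = 14 → O
  shifts repeat with period 5: OKZOM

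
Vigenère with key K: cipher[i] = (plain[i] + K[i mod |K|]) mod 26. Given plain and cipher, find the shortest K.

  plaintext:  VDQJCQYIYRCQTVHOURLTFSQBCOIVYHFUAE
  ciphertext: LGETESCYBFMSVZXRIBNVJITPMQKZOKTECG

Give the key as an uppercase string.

QDOKCCE

  i= 0: L-V = 16 → Q
  i= 1: G-D =  3 → D
  i= 2: E-Q = 14 → O
  i= 3: T-J = 10 → K
  i= 4: E-C =  2 → C
  i= 5: S-Q =  2 → C
  i= 6: C-Y =  4 → E
  i= 7: Y-I = 16 → Q
  i= 8: B-Y =  3 → D
  i= 9: F-R = 14 → O
  i=10: M-C = 10 → K
  i=11: S-Q =  2 → C
  i=12: V-T =  2 → C
  i=13: Z-V =  4 → E
  i=14: X-H = 16 → Q
  i=15: R-O =  3 → D
  i=16: I-U = 14 → O
  i=17: B-R = 10 → K
  i=18: N-L =  2 → C
  i=19: V-T =  2 → C
  i=20: J-F =  4 → E
  i=21: I-S = 16 → Q
  i=22: T-Q =  3 → D
  i=23: P-B = 14 → O
  i=24: M-C = 10 → K
  i=25: Q-O =  2 → C
  i=26: K-I =  2 → C
  i=27: Z-V =  4 → E
  i=28: O-Y = 16 → Q
  i=29: K-H =  3 → D
  i=30: T-F = 14 → O
  i=31: E-U = 10 → K
  i=32: C-A =  2 → C
  i=33: G-E =  2 → C
  shifts repeat with period 7: QDOKCCE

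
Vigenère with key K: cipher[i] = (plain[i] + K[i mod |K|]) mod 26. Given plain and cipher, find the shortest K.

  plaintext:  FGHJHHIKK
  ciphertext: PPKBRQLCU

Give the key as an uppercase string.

KJDS

  i= 0: P-F = 10 → K
  i= 1: P-G =  9 → J
  i= 2: K-H =  3 → D
  i= 3: B-J = 18 → S
  i= 4: R-H = 10 → K
  i= 5: Q-H =  9 → J
  i= 6: L-I =  3 → D
  i= 7: C-K = 18 → S
  i= 8: U-K = 10 → K
  shifts repeat with period 4: KJDS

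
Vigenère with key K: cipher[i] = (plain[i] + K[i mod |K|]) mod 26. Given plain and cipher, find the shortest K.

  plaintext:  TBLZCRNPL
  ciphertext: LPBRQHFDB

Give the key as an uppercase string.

SOQ

  i= 0: L-T = 18 → S
  i= 1: P-B = 14 → O
  i= 2: B-L = 16 → Q
  i= 3: R-Z = 18 → S
  i= 4: Q-C = 14 → O
  i= 5: H-R = 16 → Q
  i= 6: F-N = 18 → S
  i= 7: D-P = 14 → O
  i= 8: B-L = 16 → Q
  shifts repeat with period 3: SOQ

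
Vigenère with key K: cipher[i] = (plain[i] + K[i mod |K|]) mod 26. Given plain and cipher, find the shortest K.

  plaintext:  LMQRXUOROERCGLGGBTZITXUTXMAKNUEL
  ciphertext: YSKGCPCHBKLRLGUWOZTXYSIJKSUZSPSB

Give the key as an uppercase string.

  i= 0: Y-L = 13 → N
  i= 1: S-M =  6 → G
  i= 2: K-Q = 20 → U
  i= 3: G-R = 15 → P
  i= 4: C-X =  5 → F
  i= 5: P-U = 21 → V
  i= 6: C-O = 14 → O
  i= 7: H-R = 16 → Q
  i= 8: B-O = 13 → N
  i= 9: K-E =  6 → G
  i=10: L-R = 20 → U
  i=11: R-C = 15 → P
  i=12: L-G =  5 → F
  i=13: G-L = 21 → V
  i=14: U-G = 14 → O
  i=15: W-G = 16 → Q
  i=16: O-B = 13 → N
  i=17: Z-T =  6 → G
  i=18: T-Z = 20 → U
  i=19: X-I = 15 → P
  i=20: Y-T =  5 → F
  i=21: S-X = 21 → V
  i=22: I-U = 14 → O
  i=23: J-T = 16 → Q
  i=24: K-X = 13 → N
  i=25: S-M =  6 → G
  i=26: U-A = 20 → U
  i=27: Z-K = 15 → P
  i=28: S-N =  5 → F
  i=29: P-U = 21 → V
  i=30: S-E = 14 → O
  i=31: B-L = 16 → Q
  shifts repeat with period 8: NGUPFVOQ

NGUPFVOQ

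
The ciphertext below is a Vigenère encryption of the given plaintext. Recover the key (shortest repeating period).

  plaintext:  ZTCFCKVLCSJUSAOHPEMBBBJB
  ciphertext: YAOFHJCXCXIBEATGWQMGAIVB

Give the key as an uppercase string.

  i= 0: Y-Z = 25 → Z
  i= 1: A-T =  7 → H
  i= 2: O-C = 12 → M
  i= 3: F-F =  0 → A
  i= 4: H-C =  5 → F
  i= 5: J-K = 25 → Z
  i= 6: C-V =  7 → H
  i= 7: X-L = 12 → M
  i= 8: C-C =  0 → A
  i= 9: X-S =  5 → F
  i=10: I-J = 25 → Z
  i=11: B-U =  7 → H
  i=12: E-S = 12 → M
  i=13: A-A =  0 → A
  i=14: T-O =  5 → F
  i=15: G-H = 25 → Z
  i=16: W-P =  7 → H
  i=17: Q-E = 12 → M
  i=18: M-M =  0 → A
  i=19: G-B =  5 → F
  i=20: A-B = 25 → Z
  i=21: I-B =  7 → H
  i=22: V-J = 12 → M
  i=23: B-B =  0 → A
  shifts repeat with period 5: ZHMAF

ZHMAF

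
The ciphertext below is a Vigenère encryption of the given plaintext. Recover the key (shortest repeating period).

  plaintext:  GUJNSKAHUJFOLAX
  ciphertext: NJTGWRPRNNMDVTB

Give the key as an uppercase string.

  i= 0: N-G =  7 → H
  i= 1: J-U = 15 → P
  i= 2: T-J = 10 → K
  i= 3: G-N = 19 → T
  i= 4: W-S =  4 → E
  i= 5: R-K =  7 → H
  i= 6: P-A = 15 → P
  i= 7: R-H = 10 → K
  i= 8: N-U = 19 → T
  i= 9: N-J =  4 → E
  i=10: M-F =  7 → H
  i=11: D-O = 15 → P
  i=12: V-L = 10 → K
  i=13: T-A = 19 → T
  i=14: B-X =  4 → E
  shifts repeat with period 5: HPKTE

HPKTE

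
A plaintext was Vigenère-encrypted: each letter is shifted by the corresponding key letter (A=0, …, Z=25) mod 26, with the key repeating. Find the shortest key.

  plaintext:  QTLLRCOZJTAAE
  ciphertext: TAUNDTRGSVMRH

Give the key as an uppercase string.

DHJCMR

  i= 0: T-Q =  3 → D
  i= 1: A-T =  7 → H
  i= 2: U-L =  9 → J
  i= 3: N-L =  2 → C
  i= 4: D-R = 12 → M
  i= 5: T-C = 17 → R
  i= 6: R-O =  3 → D
  i= 7: G-Z =  7 → H
  i= 8: S-J =  9 → J
  i= 9: V-T =  2 → C
  i=10: M-A = 12 → M
  i=11: R-A = 17 → R
  i=12: H-E =  3 → D
  shifts repeat with period 6: DHJCMR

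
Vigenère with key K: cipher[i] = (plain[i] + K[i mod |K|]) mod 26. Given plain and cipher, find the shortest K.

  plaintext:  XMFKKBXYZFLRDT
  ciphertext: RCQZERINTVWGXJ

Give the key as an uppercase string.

UQLP

  i= 0: R-X = 20 → U
  i= 1: C-M = 16 → Q
  i= 2: Q-F = 11 → L
  i= 3: Z-K = 15 → P
  i= 4: E-K = 20 → U
  i= 5: R-B = 16 → Q
  i= 6: I-X = 11 → L
  i= 7: N-Y = 15 → P
  i= 8: T-Z = 20 → U
  i= 9: V-F = 16 → Q
  i=10: W-L = 11 → L
  i=11: G-R = 15 → P
  i=12: X-D = 20 → U
  i=13: J-T = 16 → Q
  shifts repeat with period 4: UQLP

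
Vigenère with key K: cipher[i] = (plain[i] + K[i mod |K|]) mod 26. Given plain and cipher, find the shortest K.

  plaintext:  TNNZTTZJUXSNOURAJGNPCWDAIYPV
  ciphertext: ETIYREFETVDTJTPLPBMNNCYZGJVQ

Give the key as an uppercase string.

  i= 0: E-T = 11 → L
  i= 1: T-N =  6 → G
  i= 2: I-N = 21 → V
  i= 3: Y-Z = 25 → Z
  i= 4: R-T = 24 → Y
  i= 5: E-T = 11 → L
  i= 6: F-Z =  6 → G
  i= 7: E-J = 21 → V
  i= 8: T-U = 25 → Z
  i= 9: V-X = 24 → Y
  i=10: D-S = 11 → L
  i=11: T-N =  6 → G
  i=12: J-O = 21 → V
  i=13: T-U = 25 → Z
  i=14: P-R = 24 → Y
  i=15: L-A = 11 → L
  i=16: P-J =  6 → G
  i=17: B-G = 21 → V
  i=18: M-N = 25 → Z
  i=19: N-P = 24 → Y
  i=20: N-C = 11 → L
  i=21: C-W =  6 → G
  i=22: Y-D = 21 → V
  i=23: Z-A = 25 → Z
  i=24: G-I = 24 → Y
  i=25: J-Y = 11 → L
  i=26: V-P =  6 → G
  i=27: Q-V = 21 → V
  shifts repeat with period 5: LGVZY

LGVZY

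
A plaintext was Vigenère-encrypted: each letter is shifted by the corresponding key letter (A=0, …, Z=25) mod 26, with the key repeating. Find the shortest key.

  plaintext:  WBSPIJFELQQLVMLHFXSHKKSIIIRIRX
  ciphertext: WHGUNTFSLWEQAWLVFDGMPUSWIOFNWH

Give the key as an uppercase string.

  i= 0: W-W =  0 → A
  i= 1: H-B =  6 → G
  i= 2: G-S = 14 → O
  i= 3: U-P =  5 → F
  i= 4: N-I =  5 → F
  i= 5: T-J = 10 → K
  i= 6: F-F =  0 → A
  i= 7: S-E = 14 → O
  i= 8: L-L =  0 → A
  i= 9: W-Q =  6 → G
  i=10: E-Q = 14 → O
  i=11: Q-L =  5 → F
  i=12: A-V =  5 → F
  i=13: W-M = 10 → K
  i=14: L-L =  0 → A
  i=15: V-H = 14 → O
  i=16: F-F =  0 → A
  i=17: D-X =  6 → G
  i=18: G-S = 14 → O
  i=19: M-H =  5 → F
  i=20: P-K =  5 → F
  i=21: U-K = 10 → K
  i=22: S-S =  0 → A
  i=23: W-I = 14 → O
  i=24: I-I =  0 → A
  i=25: O-I =  6 → G
  i=26: F-R = 14 → O
  i=27: N-I =  5 → F
  i=28: W-R =  5 → F
  i=29: H-X = 10 → K
  shifts repeat with period 8: AGOFFKAO

AGOFFKAO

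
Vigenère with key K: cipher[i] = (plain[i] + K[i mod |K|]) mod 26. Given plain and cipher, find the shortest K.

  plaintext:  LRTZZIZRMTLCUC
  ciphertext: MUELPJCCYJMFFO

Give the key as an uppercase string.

BDLMQ

  i= 0: M-L =  1 → B
  i= 1: U-R =  3 → D
  i= 2: E-T = 11 → L
  i= 3: L-Z = 12 → M
  i= 4: P-Z = 16 → Q
  i= 5: J-I =  1 → B
  i= 6: C-Z =  3 → D
  i= 7: C-R = 11 → L
  i= 8: Y-M = 12 → M
  i= 9: J-T = 16 → Q
  i=10: M-L =  1 → B
  i=11: F-C =  3 → D
  i=12: F-U = 11 → L
  i=13: O-C = 12 → M
  shifts repeat with period 5: BDLMQ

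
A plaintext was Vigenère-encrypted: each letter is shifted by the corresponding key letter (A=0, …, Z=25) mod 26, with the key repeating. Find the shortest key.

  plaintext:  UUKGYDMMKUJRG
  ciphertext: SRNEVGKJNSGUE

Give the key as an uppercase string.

  i= 0: S-U = 24 → Y
  i= 1: R-U = 23 → X
  i= 2: N-K =  3 → D
  i= 3: E-G = 24 → Y
  i= 4: V-Y = 23 → X
  i= 5: G-D =  3 → D
  i= 6: K-M = 24 → Y
  i= 7: J-M = 23 → X
  i= 8: N-K =  3 → D
  i= 9: S-U = 24 → Y
  i=10: G-J = 23 → X
  i=11: U-R =  3 → D
  i=12: E-G = 24 → Y
  shifts repeat with period 3: YXD

YXD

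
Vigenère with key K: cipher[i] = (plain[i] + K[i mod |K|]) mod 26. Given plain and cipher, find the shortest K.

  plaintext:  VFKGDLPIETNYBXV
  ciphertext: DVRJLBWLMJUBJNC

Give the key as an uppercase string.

  i= 0: D-V =  8 → I
  i= 1: V-F = 16 → Q
  i= 2: R-K =  7 → H
  i= 3: J-G =  3 → D
  i= 4: L-D =  8 → I
  i= 5: B-L = 16 → Q
  i= 6: W-P =  7 → H
  i= 7: L-I =  3 → D
  i= 8: M-E =  8 → I
  i= 9: J-T = 16 → Q
  i=10: U-N =  7 → H
  i=11: B-Y =  3 → D
  i=12: J-B =  8 → I
  i=13: N-X = 16 → Q
  i=14: C-V =  7 → H
  shifts repeat with period 4: IQHD

IQHD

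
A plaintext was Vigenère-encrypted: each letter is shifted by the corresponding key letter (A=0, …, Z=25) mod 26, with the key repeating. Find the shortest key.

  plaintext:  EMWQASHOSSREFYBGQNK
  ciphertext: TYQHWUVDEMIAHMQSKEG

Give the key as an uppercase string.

PMURWCO

  i= 0: T-E = 15 → P
  i= 1: Y-M = 12 → M
  i= 2: Q-W = 20 → U
  i= 3: H-Q = 17 → R
  i= 4: W-A = 22 → W
  i= 5: U-S =  2 → C
  i= 6: V-H = 14 → O
  i= 7: D-O = 15 → P
  i= 8: E-S = 12 → M
  i= 9: M-S = 20 → U
  i=10: I-R = 17 → R
  i=11: A-E = 22 → W
  i=12: H-F =  2 → C
  i=13: M-Y = 14 → O
  i=14: Q-B = 15 → P
  i=15: S-G = 12 → M
  i=16: K-Q = 20 → U
  i=17: E-N = 17 → R
  i=18: G-K = 22 → W
  shifts repeat with period 7: PMURWCO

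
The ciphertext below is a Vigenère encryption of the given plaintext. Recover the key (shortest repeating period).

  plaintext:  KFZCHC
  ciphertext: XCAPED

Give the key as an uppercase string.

NXB

  i= 0: X-K = 13 → N
  i= 1: C-F = 23 → X
  i= 2: A-Z =  1 → B
  i= 3: P-C = 13 → N
  i= 4: E-H = 23 → X
  i= 5: D-C =  1 → B
  shifts repeat with period 3: NXB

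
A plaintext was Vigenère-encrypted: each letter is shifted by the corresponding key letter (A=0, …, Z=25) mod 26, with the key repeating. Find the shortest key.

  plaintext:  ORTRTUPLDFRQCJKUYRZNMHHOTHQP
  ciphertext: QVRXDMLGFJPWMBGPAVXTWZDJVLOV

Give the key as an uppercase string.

  i= 0: Q-O =  2 → C
  i= 1: V-R =  4 → E
  i= 2: R-T = 24 → Y
  i= 3: X-R =  6 → G
  i= 4: D-T = 10 → K
  i= 5: M-U = 18 → S
  i= 6: L-P = 22 → W
  i= 7: G-L = 21 → V
  i= 8: F-D =  2 → C
  i= 9: J-F =  4 → E
  i=10: P-R = 24 → Y
  i=11: W-Q =  6 → G
  i=12: M-C = 10 → K
  i=13: B-J = 18 → S
  i=14: G-K = 22 → W
  i=15: P-U = 21 → V
  i=16: A-Y =  2 → C
  i=17: V-R =  4 → E
  i=18: X-Z = 24 → Y
  i=19: T-N =  6 → G
  i=20: W-M = 10 → K
  i=21: Z-H = 18 → S
  i=22: D-H = 22 → W
  i=23: J-O = 21 → V
  i=24: V-T =  2 → C
  i=25: L-H =  4 → E
  i=26: O-Q = 24 → Y
  i=27: V-P =  6 → G
  shifts repeat with period 8: CEYGKSWV

CEYGKSWV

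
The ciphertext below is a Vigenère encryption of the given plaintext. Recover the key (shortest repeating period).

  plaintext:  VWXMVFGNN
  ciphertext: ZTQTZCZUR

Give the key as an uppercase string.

EXTH

  i= 0: Z-V =  4 → E
  i= 1: T-W = 23 → X
  i= 2: Q-X = 19 → T
  i= 3: T-M =  7 → H
  i= 4: Z-V =  4 → E
  i= 5: C-F = 23 → X
  i= 6: Z-G = 19 → T
  i= 7: U-N =  7 → H
  i= 8: R-N =  4 → E
  shifts repeat with period 4: EXTH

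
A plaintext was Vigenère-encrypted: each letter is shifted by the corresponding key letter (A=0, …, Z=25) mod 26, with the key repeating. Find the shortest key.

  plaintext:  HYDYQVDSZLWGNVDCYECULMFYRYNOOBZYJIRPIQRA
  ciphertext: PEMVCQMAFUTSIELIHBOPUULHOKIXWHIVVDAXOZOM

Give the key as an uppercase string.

IGJXMVJ

  i= 0: P-H =  8 → I
  i= 1: E-Y =  6 → G
  i= 2: M-D =  9 → J
  i= 3: V-Y = 23 → X
  i= 4: C-Q = 12 → M
  i= 5: Q-V = 21 → V
  i= 6: M-D =  9 → J
  i= 7: A-S =  8 → I
  i= 8: F-Z =  6 → G
  i= 9: U-L =  9 → J
  i=10: T-W = 23 → X
  i=11: S-G = 12 → M
  i=12: I-N = 21 → V
  i=13: E-V =  9 → J
  i=14: L-D =  8 → I
  i=15: I-C =  6 → G
  i=16: H-Y =  9 → J
  i=17: B-E = 23 → X
  i=18: O-C = 12 → M
  i=19: P-U = 21 → V
  i=20: U-L =  9 → J
  i=21: U-M =  8 → I
  i=22: L-F =  6 → G
  i=23: H-Y =  9 → J
  i=24: O-R = 23 → X
  i=25: K-Y = 12 → M
  i=26: I-N = 21 → V
  i=27: X-O =  9 → J
  i=28: W-O =  8 → I
  i=29: H-B =  6 → G
  i=30: I-Z =  9 → J
  i=31: V-Y = 23 → X
  i=32: V-J = 12 → M
  i=33: D-I = 21 → V
  i=34: A-R =  9 → J
  i=35: X-P =  8 → I
  i=36: O-I =  6 → G
  i=37: Z-Q =  9 → J
  i=38: O-R = 23 → X
  i=39: M-A = 12 → M
  shifts repeat with period 7: IGJXMVJ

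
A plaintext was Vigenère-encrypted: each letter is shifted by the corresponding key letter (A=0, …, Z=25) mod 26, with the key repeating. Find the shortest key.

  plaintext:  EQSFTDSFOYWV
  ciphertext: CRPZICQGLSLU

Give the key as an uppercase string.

YBXUPZ

  i= 0: C-E = 24 → Y
  i= 1: R-Q =  1 → B
  i= 2: P-S = 23 → X
  i= 3: Z-F = 20 → U
  i= 4: I-T = 15 → P
  i= 5: C-D = 25 → Z
  i= 6: Q-S = 24 → Y
  i= 7: G-F =  1 → B
  i= 8: L-O = 23 → X
  i= 9: S-Y = 20 → U
  i=10: L-W = 15 → P
  i=11: U-V = 25 → Z
  shifts repeat with period 6: YBXUPZ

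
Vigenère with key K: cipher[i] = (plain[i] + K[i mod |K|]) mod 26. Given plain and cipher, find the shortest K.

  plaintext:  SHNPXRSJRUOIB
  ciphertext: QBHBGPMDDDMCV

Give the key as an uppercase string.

YUUMJ

  i= 0: Q-S = 24 → Y
  i= 1: B-H = 20 → U
  i= 2: H-N = 20 → U
  i= 3: B-P = 12 → M
  i= 4: G-X =  9 → J
  i= 5: P-R = 24 → Y
  i= 6: M-S = 20 → U
  i= 7: D-J = 20 → U
  i= 8: D-R = 12 → M
  i= 9: D-U =  9 → J
  i=10: M-O = 24 → Y
  i=11: C-I = 20 → U
  i=12: V-B = 20 → U
  shifts repeat with period 5: YUUMJ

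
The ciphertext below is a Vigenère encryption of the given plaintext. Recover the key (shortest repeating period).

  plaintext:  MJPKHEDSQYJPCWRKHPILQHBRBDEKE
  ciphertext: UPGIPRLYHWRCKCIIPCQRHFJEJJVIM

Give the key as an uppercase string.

IGRYIN

  i= 0: U-M =  8 → I
  i= 1: P-J =  6 → G
  i= 2: G-P = 17 → R
  i= 3: I-K = 24 → Y
  i= 4: P-H =  8 → I
  i= 5: R-E = 13 → N
  i= 6: L-D =  8 → I
  i= 7: Y-S =  6 → G
  i= 8: H-Q = 17 → R
  i= 9: W-Y = 24 → Y
  i=10: R-J =  8 → I
  i=11: C-P = 13 → N
  i=12: K-C =  8 → I
  i=13: C-W =  6 → G
  i=14: I-R = 17 → R
  i=15: I-K = 24 → Y
  i=16: P-H =  8 → I
  i=17: C-P = 13 → N
  i=18: Q-I =  8 → I
  i=19: R-L =  6 → G
  i=20: H-Q = 17 → R
  i=21: F-H = 24 → Y
  i=22: J-B =  8 → I
  i=23: E-R = 13 → N
  i=24: J-B =  8 → I
  i=25: J-D =  6 → G
  i=26: V-E = 17 → R
  i=27: I-K = 24 → Y
  i=28: M-E =  8 → I
  shifts repeat with period 6: IGRYIN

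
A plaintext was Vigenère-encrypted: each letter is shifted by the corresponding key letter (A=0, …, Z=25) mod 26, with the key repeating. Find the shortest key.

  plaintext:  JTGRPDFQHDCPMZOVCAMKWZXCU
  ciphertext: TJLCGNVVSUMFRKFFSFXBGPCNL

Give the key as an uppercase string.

  i= 0: T-J = 10 → K
  i= 1: J-T = 16 → Q
  i= 2: L-G =  5 → F
  i= 3: C-R = 11 → L
  i= 4: G-P = 17 → R
  i= 5: N-D = 10 → K
  i= 6: V-F = 16 → Q
  i= 7: V-Q =  5 → F
  i= 8: S-H = 11 → L
  i= 9: U-D = 17 → R
  i=10: M-C = 10 → K
  i=11: F-P = 16 → Q
  i=12: R-M =  5 → F
  i=13: K-Z = 11 → L
  i=14: F-O = 17 → R
  i=15: F-V = 10 → K
  i=16: S-C = 16 → Q
  i=17: F-A =  5 → F
  i=18: X-M = 11 → L
  i=19: B-K = 17 → R
  i=20: G-W = 10 → K
  i=21: P-Z = 16 → Q
  i=22: C-X =  5 → F
  i=23: N-C = 11 → L
  i=24: L-U = 17 → R
  shifts repeat with period 5: KQFLR

KQFLR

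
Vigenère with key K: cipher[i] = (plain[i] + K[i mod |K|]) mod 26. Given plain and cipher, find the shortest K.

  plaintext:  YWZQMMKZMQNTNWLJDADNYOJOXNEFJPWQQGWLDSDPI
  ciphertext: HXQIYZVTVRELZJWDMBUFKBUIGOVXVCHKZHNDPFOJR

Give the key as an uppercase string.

  i= 0: H-Y =  9 → J
  i= 1: X-W =  1 → B
  i= 2: Q-Z = 17 → R
  i= 3: I-Q = 18 → S
  i= 4: Y-M = 12 → M
  i= 5: Z-M = 13 → N
  i= 6: V-K = 11 → L
  i= 7: T-Z = 20 → U
  i= 8: V-M =  9 → J
  i= 9: R-Q =  1 → B
  i=10: E-N = 17 → R
  i=11: L-T = 18 → S
  i=12: Z-N = 12 → M
  i=13: J-W = 13 → N
  i=14: W-L = 11 → L
  i=15: D-J = 20 → U
  i=16: M-D =  9 → J
  i=17: B-A =  1 → B
  i=18: U-D = 17 → R
  i=19: F-N = 18 → S
  i=20: K-Y = 12 → M
  i=21: B-O = 13 → N
  i=22: U-J = 11 → L
  i=23: I-O = 20 → U
  i=24: G-X =  9 → J
  i=25: O-N =  1 → B
  i=26: V-E = 17 → R
  i=27: X-F = 18 → S
  i=28: V-J = 12 → M
  i=29: C-P = 13 → N
  i=30: H-W = 11 → L
  i=31: K-Q = 20 → U
  i=32: Z-Q =  9 → J
  i=33: H-G =  1 → B
  i=34: N-W = 17 → R
  i=35: D-L = 18 → S
  i=36: P-D = 12 → M
  i=37: F-S = 13 → N
  i=38: O-D = 11 → L
  i=39: J-P = 20 → U
  i=40: R-I =  9 → J
  shifts repeat with period 8: JBRSMNLU

JBRSMNLU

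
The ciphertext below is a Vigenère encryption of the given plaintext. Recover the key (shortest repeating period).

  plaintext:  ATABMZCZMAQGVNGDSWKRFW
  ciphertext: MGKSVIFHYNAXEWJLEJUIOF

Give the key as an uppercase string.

MNKRJJDI

  i= 0: M-A = 12 → M
  i= 1: G-T = 13 → N
  i= 2: K-A = 10 → K
  i= 3: S-B = 17 → R
  i= 4: V-M =  9 → J
  i= 5: I-Z =  9 → J
  i= 6: F-C =  3 → D
  i= 7: H-Z =  8 → I
  i= 8: Y-M = 12 → M
  i= 9: N-A = 13 → N
  i=10: A-Q = 10 → K
  i=11: X-G = 17 → R
  i=12: E-V =  9 → J
  i=13: W-N =  9 → J
  i=14: J-G =  3 → D
  i=15: L-D =  8 → I
  i=16: E-S = 12 → M
  i=17: J-W = 13 → N
  i=18: U-K = 10 → K
  i=19: I-R = 17 → R
  i=20: O-F =  9 → J
  i=21: F-W =  9 → J
  shifts repeat with period 8: MNKRJJDI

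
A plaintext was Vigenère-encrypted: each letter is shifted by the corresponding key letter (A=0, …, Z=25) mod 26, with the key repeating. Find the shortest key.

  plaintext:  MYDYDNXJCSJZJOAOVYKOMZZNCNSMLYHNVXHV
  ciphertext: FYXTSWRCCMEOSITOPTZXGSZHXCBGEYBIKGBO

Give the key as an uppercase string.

  i= 0: F-M = 19 → T
  i= 1: Y-Y =  0 → A
  i= 2: X-D = 20 → U
  i= 3: T-Y = 21 → V
  i= 4: S-D = 15 → P
  i= 5: W-N =  9 → J
  i= 6: R-X = 20 → U
  i= 7: C-J = 19 → T
  i= 8: C-C =  0 → A
  i= 9: M-S = 20 → U
  i=10: E-J = 21 → V
  i=11: O-Z = 15 → P
  i=12: S-J =  9 → J
  i=13: I-O = 20 → U
  i=14: T-A = 19 → T
  i=15: O-O =  0 → A
  i=16: P-V = 20 → U
  i=17: T-Y = 21 → V
  i=18: Z-K = 15 → P
  i=19: X-O =  9 → J
  i=20: G-M = 20 → U
  i=21: S-Z = 19 → T
  i=22: Z-Z =  0 → A
  i=23: H-N = 20 → U
  i=24: X-C = 21 → V
  i=25: C-N = 15 → P
  i=26: B-S =  9 → J
  i=27: G-M = 20 → U
  i=28: E-L = 19 → T
  i=29: Y-Y =  0 → A
  i=30: B-H = 20 → U
  i=31: I-N = 21 → V
  i=32: K-V = 15 → P
  i=33: G-X =  9 → J
  i=34: B-H = 20 → U
  i=35: O-V = 19 → T
  shifts repeat with period 7: TAUVPJU

TAUVPJU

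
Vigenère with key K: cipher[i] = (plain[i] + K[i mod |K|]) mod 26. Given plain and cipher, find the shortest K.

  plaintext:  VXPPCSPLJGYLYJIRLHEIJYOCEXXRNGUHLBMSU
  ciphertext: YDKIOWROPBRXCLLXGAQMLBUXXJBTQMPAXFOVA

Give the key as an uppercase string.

DGVTMEC

  i= 0: Y-V =  3 → D
  i= 1: D-X =  6 → G
  i= 2: K-P = 21 → V
  i= 3: I-P = 19 → T
  i= 4: O-C = 12 → M
  i= 5: W-S =  4 → E
  i= 6: R-P =  2 → C
  i= 7: O-L =  3 → D
  i= 8: P-J =  6 → G
  i= 9: B-G = 21 → V
  i=10: R-Y = 19 → T
  i=11: X-L = 12 → M
  i=12: C-Y =  4 → E
  i=13: L-J =  2 → C
  i=14: L-I =  3 → D
  i=15: X-R =  6 → G
  i=16: G-L = 21 → V
  i=17: A-H = 19 → T
  i=18: Q-E = 12 → M
  i=19: M-I =  4 → E
  i=20: L-J =  2 → C
  i=21: B-Y =  3 → D
  i=22: U-O =  6 → G
  i=23: X-C = 21 → V
  i=24: X-E = 19 → T
  i=25: J-X = 12 → M
  i=26: B-X =  4 → E
  i=27: T-R =  2 → C
  i=28: Q-N =  3 → D
  i=29: M-G =  6 → G
  i=30: P-U = 21 → V
  i=31: A-H = 19 → T
  i=32: X-L = 12 → M
  i=33: F-B =  4 → E
  i=34: O-M =  2 → C
  i=35: V-S =  3 → D
  i=36: A-U =  6 → G
  shifts repeat with period 7: DGVTMEC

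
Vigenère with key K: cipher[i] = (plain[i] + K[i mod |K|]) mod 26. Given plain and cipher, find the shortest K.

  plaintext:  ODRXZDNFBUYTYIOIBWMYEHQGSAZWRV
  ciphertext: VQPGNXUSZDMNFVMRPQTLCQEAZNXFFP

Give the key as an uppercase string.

  i= 0: V-O =  7 → H
  i= 1: Q-D = 13 → N
  i= 2: P-R = 24 → Y
  i= 3: G-X =  9 → J
  i= 4: N-Z = 14 → O
  i= 5: X-D = 20 → U
  i= 6: U-N =  7 → H
  i= 7: S-F = 13 → N
  i= 8: Z-B = 24 → Y
  i= 9: D-U =  9 → J
  i=10: M-Y = 14 → O
  i=11: N-T = 20 → U
  i=12: F-Y =  7 → H
  i=13: V-I = 13 → N
  i=14: M-O = 24 → Y
  i=15: R-I =  9 → J
  i=16: P-B = 14 → O
  i=17: Q-W = 20 → U
  i=18: T-M =  7 → H
  i=19: L-Y = 13 → N
  i=20: C-E = 24 → Y
  i=21: Q-H =  9 → J
  i=22: E-Q = 14 → O
  i=23: A-G = 20 → U
  i=24: Z-S =  7 → H
  i=25: N-A = 13 → N
  i=26: X-Z = 24 → Y
  i=27: F-W =  9 → J
  i=28: F-R = 14 → O
  i=29: P-V = 20 → U
  shifts repeat with period 6: HNYJOU

HNYJOU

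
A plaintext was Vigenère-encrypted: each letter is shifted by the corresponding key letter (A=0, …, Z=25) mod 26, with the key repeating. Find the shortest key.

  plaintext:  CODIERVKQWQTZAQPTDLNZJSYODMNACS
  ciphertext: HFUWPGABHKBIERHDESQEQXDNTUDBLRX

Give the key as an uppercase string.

  i= 0: H-C =  5 → F
  i= 1: F-O = 17 → R
  i= 2: U-D = 17 → R
  i= 3: W-I = 14 → O
  i= 4: P-E = 11 → L
  i= 5: G-R = 15 → P
  i= 6: A-V =  5 → F
  i= 7: B-K = 17 → R
  i= 8: H-Q = 17 → R
  i= 9: K-W = 14 → O
  i=10: B-Q = 11 → L
  i=11: I-T = 15 → P
  i=12: E-Z =  5 → F
  i=13: R-A = 17 → R
  i=14: H-Q = 17 → R
  i=15: D-P = 14 → O
  i=16: E-T = 11 → L
  i=17: S-D = 15 → P
  i=18: Q-L =  5 → F
  i=19: E-N = 17 → R
  i=20: Q-Z = 17 → R
  i=21: X-J = 14 → O
  i=22: D-S = 11 → L
  i=23: N-Y = 15 → P
  i=24: T-O =  5 → F
  i=25: U-D = 17 → R
  i=26: D-M = 17 → R
  i=27: B-N = 14 → O
  i=28: L-A = 11 → L
  i=29: R-C = 15 → P
  i=30: X-S =  5 → F
  shifts repeat with period 6: FRROLP

FRROLP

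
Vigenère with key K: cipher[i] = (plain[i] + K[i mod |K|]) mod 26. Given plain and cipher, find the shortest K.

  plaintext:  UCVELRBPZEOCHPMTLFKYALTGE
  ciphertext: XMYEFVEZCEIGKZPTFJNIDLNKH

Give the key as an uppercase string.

  i= 0: X-U =  3 → D
  i= 1: M-C = 10 → K
  i= 2: Y-V =  3 → D
  i= 3: E-E =  0 → A
  i= 4: F-L = 20 → U
  i= 5: V-R =  4 → E
  i= 6: E-B =  3 → D
  i= 7: Z-P = 10 → K
  i= 8: C-Z =  3 → D
  i= 9: E-E =  0 → A
  i=10: I-O = 20 → U
  i=11: G-C =  4 → E
  i=12: K-H =  3 → D
  i=13: Z-P = 10 → K
  i=14: P-M =  3 → D
  i=15: T-T =  0 → A
  i=16: F-L = 20 → U
  i=17: J-F =  4 → E
  i=18: N-K =  3 → D
  i=19: I-Y = 10 → K
  i=20: D-A =  3 → D
  i=21: L-L =  0 → A
  i=22: N-T = 20 → U
  i=23: K-G =  4 → E
  i=24: H-E =  3 → D
  shifts repeat with period 6: DKDAUE

DKDAUE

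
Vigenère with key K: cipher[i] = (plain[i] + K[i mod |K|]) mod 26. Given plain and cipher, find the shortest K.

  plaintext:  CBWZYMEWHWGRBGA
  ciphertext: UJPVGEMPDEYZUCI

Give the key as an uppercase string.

SITWI

  i= 0: U-C = 18 → S
  i= 1: J-B =  8 → I
  i= 2: P-W = 19 → T
  i= 3: V-Z = 22 → W
  i= 4: G-Y =  8 → I
  i= 5: E-M = 18 → S
  i= 6: M-E =  8 → I
  i= 7: P-W = 19 → T
  i= 8: D-H = 22 → W
  i= 9: E-W =  8 → I
  i=10: Y-G = 18 → S
  i=11: Z-R =  8 → I
  i=12: U-B = 19 → T
  i=13: C-G = 22 → W
  i=14: I-A =  8 → I
  shifts repeat with period 5: SITWI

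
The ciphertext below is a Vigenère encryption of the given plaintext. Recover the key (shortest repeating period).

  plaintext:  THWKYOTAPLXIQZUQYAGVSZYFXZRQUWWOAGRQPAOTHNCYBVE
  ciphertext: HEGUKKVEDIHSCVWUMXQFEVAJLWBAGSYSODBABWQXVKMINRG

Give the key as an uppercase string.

  i= 0: H-T = 14 → O
  i= 1: E-H = 23 → X
  i= 2: G-W = 10 → K
  i= 3: U-K = 10 → K
  i= 4: K-Y = 12 → M
  i= 5: K-O = 22 → W
  i= 6: V-T =  2 → C
  i= 7: E-A =  4 → E
  i= 8: D-P = 14 → O
  i= 9: I-L = 23 → X
  i=10: H-X = 10 → K
  i=11: S-I = 10 → K
  i=12: C-Q = 12 → M
  i=13: V-Z = 22 → W
  i=14: W-U =  2 → C
  i=15: U-Q =  4 → E
  i=16: M-Y = 14 → O
  i=17: X-A = 23 → X
  i=18: Q-G = 10 → K
  i=19: F-V = 10 → K
  i=20: E-S = 12 → M
  i=21: V-Z = 22 → W
  i=22: A-Y =  2 → C
  i=23: J-F =  4 → E
  i=24: L-X = 14 → O
  i=25: W-Z = 23 → X
  i=26: B-R = 10 → K
  i=27: A-Q = 10 → K
  i=28: G-U = 12 → M
  i=29: S-W = 22 → W
  i=30: Y-W =  2 → C
  i=31: S-O =  4 → E
  i=32: O-A = 14 → O
  i=33: D-G = 23 → X
  i=34: B-R = 10 → K
  i=35: A-Q = 10 → K
  i=36: B-P = 12 → M
  i=37: W-A = 22 → W
  i=38: Q-O =  2 → C
  i=39: X-T =  4 → E
  i=40: V-H = 14 → O
  i=41: K-N = 23 → X
  i=42: M-C = 10 → K
  i=43: I-Y = 10 → K
  i=44: N-B = 12 → M
  i=45: R-V = 22 → W
  i=46: G-E =  2 → C
  shifts repeat with period 8: OXKKMWCE

OXKKMWCE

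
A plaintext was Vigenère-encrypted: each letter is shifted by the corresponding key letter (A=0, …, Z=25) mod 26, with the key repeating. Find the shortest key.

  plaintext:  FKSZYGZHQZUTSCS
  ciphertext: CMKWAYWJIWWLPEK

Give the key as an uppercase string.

  i= 0: C-F = 23 → X
  i= 1: M-K =  2 → C
  i= 2: K-S = 18 → S
  i= 3: W-Z = 23 → X
  i= 4: A-Y =  2 → C
  i= 5: Y-G = 18 → S
  i= 6: W-Z = 23 → X
  i= 7: J-H =  2 → C
  i= 8: I-Q = 18 → S
  i= 9: W-Z = 23 → X
  i=10: W-U =  2 → C
  i=11: L-T = 18 → S
  i=12: P-S = 23 → X
  i=13: E-C =  2 → C
  i=14: K-S = 18 → S
  shifts repeat with period 3: XCS

XCS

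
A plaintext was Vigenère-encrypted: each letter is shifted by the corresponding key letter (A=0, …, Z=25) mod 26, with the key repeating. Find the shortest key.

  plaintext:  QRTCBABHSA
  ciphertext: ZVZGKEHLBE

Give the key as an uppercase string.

JEGE

  i= 0: Z-Q =  9 → J
  i= 1: V-R =  4 → E
  i= 2: Z-T =  6 → G
  i= 3: G-C =  4 → E
  i= 4: K-B =  9 → J
  i= 5: E-A =  4 → E
  i= 6: H-B =  6 → G
  i= 7: L-H =  4 → E
  i= 8: B-S =  9 → J
  i= 9: E-A =  4 → E
  shifts repeat with period 4: JEGE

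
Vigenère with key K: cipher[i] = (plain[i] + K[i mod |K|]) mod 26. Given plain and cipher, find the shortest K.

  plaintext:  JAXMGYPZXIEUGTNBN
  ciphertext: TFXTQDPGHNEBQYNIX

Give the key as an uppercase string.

  i= 0: T-J = 10 → K
  i= 1: F-A =  5 → F
  i= 2: X-X =  0 → A
  i= 3: T-M =  7 → H
  i= 4: Q-G = 10 → K
  i= 5: D-Y =  5 → F
  i= 6: P-P =  0 → A
  i= 7: G-Z =  7 → H
  i= 8: H-X = 10 → K
  i= 9: N-I =  5 → F
  i=10: E-E =  0 → A
  i=11: B-U =  7 → H
  i=12: Q-G = 10 → K
  i=13: Y-T =  5 → F
  i=14: N-N =  0 → A
  i=15: I-B =  7 → H
  i=16: X-N = 10 → K
  shifts repeat with period 4: KFAH

KFAH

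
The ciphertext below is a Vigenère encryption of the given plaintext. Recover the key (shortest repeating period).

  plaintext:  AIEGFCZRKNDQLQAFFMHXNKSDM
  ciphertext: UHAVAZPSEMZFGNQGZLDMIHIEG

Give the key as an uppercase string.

UZWPVXQB

  i= 0: U-A = 20 → U
  i= 1: H-I = 25 → Z
  i= 2: A-E = 22 → W
  i= 3: V-G = 15 → P
  i= 4: A-F = 21 → V
  i= 5: Z-C = 23 → X
  i= 6: P-Z = 16 → Q
  i= 7: S-R =  1 → B
  i= 8: E-K = 20 → U
  i= 9: M-N = 25 → Z
  i=10: Z-D = 22 → W
  i=11: F-Q = 15 → P
  i=12: G-L = 21 → V
  i=13: N-Q = 23 → X
  i=14: Q-A = 16 → Q
  i=15: G-F =  1 → B
  i=16: Z-F = 20 → U
  i=17: L-M = 25 → Z
  i=18: D-H = 22 → W
  i=19: M-X = 15 → P
  i=20: I-N = 21 → V
  i=21: H-K = 23 → X
  i=22: I-S = 16 → Q
  i=23: E-D =  1 → B
  i=24: G-M = 20 → U
  shifts repeat with period 8: UZWPVXQB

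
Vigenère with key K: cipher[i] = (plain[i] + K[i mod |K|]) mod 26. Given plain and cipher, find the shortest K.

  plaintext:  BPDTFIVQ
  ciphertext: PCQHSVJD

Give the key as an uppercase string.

  i= 0: P-B = 14 → O
  i= 1: C-P = 13 → N
  i= 2: Q-D = 13 → N
  i= 3: H-T = 14 → O
  i= 4: S-F = 13 → N
  i= 5: V-I = 13 → N
  i= 6: J-V = 14 → O
  i= 7: D-Q = 13 → N
  shifts repeat with period 3: ONN

ONN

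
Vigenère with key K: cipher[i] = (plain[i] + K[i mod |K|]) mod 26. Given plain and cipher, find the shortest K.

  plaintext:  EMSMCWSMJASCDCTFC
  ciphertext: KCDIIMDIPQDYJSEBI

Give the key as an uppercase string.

  i= 0: K-E =  6 → G
  i= 1: C-M = 16 → Q
  i= 2: D-S = 11 → L
  i= 3: I-M = 22 → W
  i= 4: I-C =  6 → G
  i= 5: M-W = 16 → Q
  i= 6: D-S = 11 → L
  i= 7: I-M = 22 → W
  i= 8: P-J =  6 → G
  i= 9: Q-A = 16 → Q
  i=10: D-S = 11 → L
  i=11: Y-C = 22 → W
  i=12: J-D =  6 → G
  i=13: S-C = 16 → Q
  i=14: E-T = 11 → L
  i=15: B-F = 22 → W
  i=16: I-C =  6 → G
  shifts repeat with period 4: GQLW

GQLW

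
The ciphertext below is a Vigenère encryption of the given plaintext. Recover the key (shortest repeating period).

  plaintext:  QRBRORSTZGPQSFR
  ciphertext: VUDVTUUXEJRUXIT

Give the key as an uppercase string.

  i= 0: V-Q =  5 → F
  i= 1: U-R =  3 → D
  i= 2: D-B =  2 → C
  i= 3: V-R =  4 → E
  i= 4: T-O =  5 → F
  i= 5: U-R =  3 → D
  i= 6: U-S =  2 → C
  i= 7: X-T =  4 → E
  i= 8: E-Z =  5 → F
  i= 9: J-G =  3 → D
  i=10: R-P =  2 → C
  i=11: U-Q =  4 → E
  i=12: X-S =  5 → F
  i=13: I-F =  3 → D
  i=14: T-R =  2 → C
  shifts repeat with period 4: FDCE

FDCE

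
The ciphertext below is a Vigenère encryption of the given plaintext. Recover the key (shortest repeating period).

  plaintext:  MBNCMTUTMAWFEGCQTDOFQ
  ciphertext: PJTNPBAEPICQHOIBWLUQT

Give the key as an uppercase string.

DIGL

  i= 0: P-M =  3 → D
  i= 1: J-B =  8 → I
  i= 2: T-N =  6 → G
  i= 3: N-C = 11 → L
  i= 4: P-M =  3 → D
  i= 5: B-T =  8 → I
  i= 6: A-U =  6 → G
  i= 7: E-T = 11 → L
  i= 8: P-M =  3 → D
  i= 9: I-A =  8 → I
  i=10: C-W =  6 → G
  i=11: Q-F = 11 → L
  i=12: H-E =  3 → D
  i=13: O-G =  8 → I
  i=14: I-C =  6 → G
  i=15: B-Q = 11 → L
  i=16: W-T =  3 → D
  i=17: L-D =  8 → I
  i=18: U-O =  6 → G
  i=19: Q-F = 11 → L
  i=20: T-Q =  3 → D
  shifts repeat with period 4: DIGL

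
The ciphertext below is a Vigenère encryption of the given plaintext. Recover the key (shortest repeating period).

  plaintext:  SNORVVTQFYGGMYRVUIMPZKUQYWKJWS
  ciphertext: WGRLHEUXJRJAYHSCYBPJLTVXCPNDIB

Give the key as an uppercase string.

  i= 0: W-S =  4 → E
  i= 1: G-N = 19 → T
  i= 2: R-O =  3 → D
  i= 3: L-R = 20 → U
  i= 4: H-V = 12 → M
  i= 5: E-V =  9 → J
  i= 6: U-T =  1 → B
  i= 7: X-Q =  7 → H
  i= 8: J-F =  4 → E
  i= 9: R-Y = 19 → T
  i=10: J-G =  3 → D
  i=11: A-G = 20 → U
  i=12: Y-M = 12 → M
  i=13: H-Y =  9 → J
  i=14: S-R =  1 → B
  i=15: C-V =  7 → H
  i=16: Y-U =  4 → E
  i=17: B-I = 19 → T
  i=18: P-M =  3 → D
  i=19: J-P = 20 → U
  i=20: L-Z = 12 → M
  i=21: T-K =  9 → J
  i=22: V-U =  1 → B
  i=23: X-Q =  7 → H
  i=24: C-Y =  4 → E
  i=25: P-W = 19 → T
  i=26: N-K =  3 → D
  i=27: D-J = 20 → U
  i=28: I-W = 12 → M
  i=29: B-S =  9 → J
  shifts repeat with period 8: ETDUMJBH

ETDUMJBH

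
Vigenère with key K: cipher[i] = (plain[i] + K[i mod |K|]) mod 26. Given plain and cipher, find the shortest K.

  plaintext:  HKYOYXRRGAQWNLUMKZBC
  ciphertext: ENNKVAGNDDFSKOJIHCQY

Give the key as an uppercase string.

XDPW

  i= 0: E-H = 23 → X
  i= 1: N-K =  3 → D
  i= 2: N-Y = 15 → P
  i= 3: K-O = 22 → W
  i= 4: V-Y = 23 → X
  i= 5: A-X =  3 → D
  i= 6: G-R = 15 → P
  i= 7: N-R = 22 → W
  i= 8: D-G = 23 → X
  i= 9: D-A =  3 → D
  i=10: F-Q = 15 → P
  i=11: S-W = 22 → W
  i=12: K-N = 23 → X
  i=13: O-L =  3 → D
  i=14: J-U = 15 → P
  i=15: I-M = 22 → W
  i=16: H-K = 23 → X
  i=17: C-Z =  3 → D
  i=18: Q-B = 15 → P
  i=19: Y-C = 22 → W
  shifts repeat with period 4: XDPW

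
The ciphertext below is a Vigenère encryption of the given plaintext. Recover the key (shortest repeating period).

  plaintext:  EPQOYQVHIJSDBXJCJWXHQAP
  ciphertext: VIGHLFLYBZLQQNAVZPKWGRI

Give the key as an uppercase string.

RTQTNPQ

  i= 0: V-E = 17 → R
  i= 1: I-P = 19 → T
  i= 2: G-Q = 16 → Q
  i= 3: H-O = 19 → T
  i= 4: L-Y = 13 → N
  i= 5: F-Q = 15 → P
  i= 6: L-V = 16 → Q
  i= 7: Y-H = 17 → R
  i= 8: B-I = 19 → T
  i= 9: Z-J = 16 → Q
  i=10: L-S = 19 → T
  i=11: Q-D = 13 → N
  i=12: Q-B = 15 → P
  i=13: N-X = 16 → Q
  i=14: A-J = 17 → R
  i=15: V-C = 19 → T
  i=16: Z-J = 16 → Q
  i=17: P-W = 19 → T
  i=18: K-X = 13 → N
  i=19: W-H = 15 → P
  i=20: G-Q = 16 → Q
  i=21: R-A = 17 → R
  i=22: I-P = 19 → T
  shifts repeat with period 7: RTQTNPQ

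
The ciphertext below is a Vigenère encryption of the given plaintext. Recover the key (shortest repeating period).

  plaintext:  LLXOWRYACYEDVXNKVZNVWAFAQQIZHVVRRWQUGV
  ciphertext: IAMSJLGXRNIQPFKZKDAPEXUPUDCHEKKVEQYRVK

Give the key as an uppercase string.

  i= 0: I-L = 23 → X
  i= 1: A-L = 15 → P
  i= 2: M-X = 15 → P
  i= 3: S-O =  4 → E
  i= 4: J-W = 13 → N
  i= 5: L-R = 20 → U
  i= 6: G-Y =  8 → I
  i= 7: X-A = 23 → X
  i= 8: R-C = 15 → P
  i= 9: N-Y = 15 → P
  i=10: I-E =  4 → E
  i=11: Q-D = 13 → N
  i=12: P-V = 20 → U
  i=13: F-X =  8 → I
  i=14: K-N = 23 → X
  i=15: Z-K = 15 → P
  i=16: K-V = 15 → P
  i=17: D-Z =  4 → E
  i=18: A-N = 13 → N
  i=19: P-V = 20 → U
  i=20: E-W =  8 → I
  i=21: X-A = 23 → X
  i=22: U-F = 15 → P
  i=23: P-A = 15 → P
  i=24: U-Q =  4 → E
  i=25: D-Q = 13 → N
  i=26: C-I = 20 → U
  i=27: H-Z =  8 → I
  i=28: E-H = 23 → X
  i=29: K-V = 15 → P
  i=30: K-V = 15 → P
  i=31: V-R =  4 → E
  i=32: E-R = 13 → N
  i=33: Q-W = 20 → U
  i=34: Y-Q =  8 → I
  i=35: R-U = 23 → X
  i=36: V-G = 15 → P
  i=37: K-V = 15 → P
  shifts repeat with period 7: XPPENUI

XPPENUI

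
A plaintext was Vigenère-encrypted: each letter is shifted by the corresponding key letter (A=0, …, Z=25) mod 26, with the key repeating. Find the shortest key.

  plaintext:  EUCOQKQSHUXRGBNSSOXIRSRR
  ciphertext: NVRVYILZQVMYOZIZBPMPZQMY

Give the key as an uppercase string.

  i= 0: N-E =  9 → J
  i= 1: V-U =  1 → B
  i= 2: R-C = 15 → P
  i= 3: V-O =  7 → H
  i= 4: Y-Q =  8 → I
  i= 5: I-K = 24 → Y
  i= 6: L-Q = 21 → V
  i= 7: Z-S =  7 → H
  i= 8: Q-H =  9 → J
  i= 9: V-U =  1 → B
  i=10: M-X = 15 → P
  i=11: Y-R =  7 → H
  i=12: O-G =  8 → I
  i=13: Z-B = 24 → Y
  i=14: I-N = 21 → V
  i=15: Z-S =  7 → H
  i=16: B-S =  9 → J
  i=17: P-O =  1 → B
  i=18: M-X = 15 → P
  i=19: P-I =  7 → H
  i=20: Z-R =  8 → I
  i=21: Q-S = 24 → Y
  i=22: M-R = 21 → V
  i=23: Y-R =  7 → H
  shifts repeat with period 8: JBPHIYVH

JBPHIYVH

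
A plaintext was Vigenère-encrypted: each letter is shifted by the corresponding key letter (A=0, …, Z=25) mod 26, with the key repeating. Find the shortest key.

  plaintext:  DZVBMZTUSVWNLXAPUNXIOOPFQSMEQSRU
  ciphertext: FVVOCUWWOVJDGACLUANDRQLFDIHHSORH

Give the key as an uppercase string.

  i= 0: F-D =  2 → C
  i= 1: V-Z = 22 → W
  i= 2: V-V =  0 → A
  i= 3: O-B = 13 → N
  i= 4: C-M = 16 → Q
  i= 5: U-Z = 21 → V
  i= 6: W-T =  3 → D
  i= 7: W-U =  2 → C
  i= 8: O-S = 22 → W
  i= 9: V-V =  0 → A
  i=10: J-W = 13 → N
  i=11: D-N = 16 → Q
  i=12: G-L = 21 → V
  i=13: A-X =  3 → D
  i=14: C-A =  2 → C
  i=15: L-P = 22 → W
  i=16: U-U =  0 → A
  i=17: A-N = 13 → N
  i=18: N-X = 16 → Q
  i=19: D-I = 21 → V
  i=20: R-O =  3 → D
  i=21: Q-O =  2 → C
  i=22: L-P = 22 → W
  i=23: F-F =  0 → A
  i=24: D-Q = 13 → N
  i=25: I-S = 16 → Q
  i=26: H-M = 21 → V
  i=27: H-E =  3 → D
  i=28: S-Q =  2 → C
  i=29: O-S = 22 → W
  i=30: R-R =  0 → A
  i=31: H-U = 13 → N
  shifts repeat with period 7: CWANQVD

CWANQVD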